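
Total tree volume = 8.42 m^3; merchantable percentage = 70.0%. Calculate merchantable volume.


Formula: MV = V_total * (merchantable_pct / 100)
Merchantable fraction = 70.0% / 100 = 0.7
MV = 8.42 m^3 * 0.7 = 5.894 m^3

5.894


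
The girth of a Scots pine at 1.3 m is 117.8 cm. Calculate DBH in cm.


Formula: DBH = C / pi
DBH = 117.8 / pi
pi = 3.14159...
DBH = 37.5 cm

37.5


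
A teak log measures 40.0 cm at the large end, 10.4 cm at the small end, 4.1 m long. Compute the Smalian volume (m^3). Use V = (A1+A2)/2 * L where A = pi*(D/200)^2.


Smalian: V = (A1 + A2)/2 * L,  A = pi*(D/200)^2
A1 = pi*(40.0/200)^2 = 0.125664 m^2
A2 = pi*(10.4/200)^2 = 0.008495 m^2
V = (0.125664+0.008495)/2*4.1 = 0.275 m^3

0.275


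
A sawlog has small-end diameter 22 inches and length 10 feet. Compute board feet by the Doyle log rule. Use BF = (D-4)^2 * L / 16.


Doyle: BF = (D - 4)^2 * L / 16
Adjusted diameter = 22 - 4 = 18 in
(D-4)^2 = 18^2 = 324
BF = 324 * 10 / 16 = 203 BF

203


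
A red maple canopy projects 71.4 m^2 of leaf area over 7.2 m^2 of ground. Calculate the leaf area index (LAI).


Formula: LAI = total leaf area / ground area  (dimensionless)
LAI = 71.4 m^2 / 7.2 m^2
LAI = 9.92

9.92


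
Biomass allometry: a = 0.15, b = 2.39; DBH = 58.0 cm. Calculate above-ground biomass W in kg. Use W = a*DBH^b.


Formula: W = a * DBH^b  (allometric power law)
DBH^b = 58.0^2.39 = 16390.5265
W = 0.15 * 16390.5265 = 2458.6 kg

2458.6


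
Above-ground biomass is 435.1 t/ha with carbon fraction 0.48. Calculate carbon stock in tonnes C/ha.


Formula: Carbon Stock = Biomass * Carbon Fraction
C = 435.1 t/ha * 0.48
C = 208.8 t C/ha

208.8


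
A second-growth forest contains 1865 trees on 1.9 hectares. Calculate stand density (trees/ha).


Formula: Stand Density = N_trees / Area_ha
Density = 1865 trees / 1.9 ha
Density = 982 trees/ha

982


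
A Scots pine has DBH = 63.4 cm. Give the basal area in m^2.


Formula: BA = pi * (DBH/2)^2 / 10000  (cm^2 to m^2)
Radius = DBH/2 = 63.4/2 = 31.7 cm
BA = pi * 31.7^2 / 10000
   = 3156.955 cm^2 / 10000
   = 0.3157 m^2

0.3157


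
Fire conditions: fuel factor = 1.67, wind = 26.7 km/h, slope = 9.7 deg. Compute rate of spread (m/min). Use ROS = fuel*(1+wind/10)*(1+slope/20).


Formula: ROS = fuel * (1 + wind/10) * (1 + slope/20)
Wind factor = 1 + 26.7/10 = 3.67
Slope factor = 1 + 9.7/20 = 1.485
ROS = 1.67 * 3.67 * 1.485 = 9.1 m/min

9.1


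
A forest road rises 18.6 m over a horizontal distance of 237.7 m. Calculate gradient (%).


Formula: Gradient = rise / run * 100
Gradient = 18.6 / 237.7 * 100 = 7.8%

7.8


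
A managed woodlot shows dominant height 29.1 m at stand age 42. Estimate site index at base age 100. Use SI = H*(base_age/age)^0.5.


Formula: SI = H_dom * (base_age / age)^0.5
Age ratio = 100 / 42 = 2.38095
sqrt(age_ratio) = 1.54303
SI = 29.1 * 1.54303 = 44.9 m

44.9


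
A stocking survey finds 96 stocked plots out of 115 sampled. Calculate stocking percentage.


Formula: Stocking % = stocked plots / total plots * 100
Stocking = 96 / 115 * 100
Stocking = 0.8348 * 100 = 83.5%

83.5


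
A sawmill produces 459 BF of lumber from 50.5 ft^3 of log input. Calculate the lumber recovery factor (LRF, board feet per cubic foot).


Formula: LRF = Lumber Output (BF) / Log Input (ft^3)
LRF = 459 BF / 50.5 ft^3
LRF = 9.09 BF/ft^3

9.09


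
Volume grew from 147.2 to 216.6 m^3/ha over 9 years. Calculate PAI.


Formula: PAI = (V_T2 - V_T1) / (T2 - T1)
Volume increment = 216.6 - 147.2 = 69.4 m^3/ha
PAI = 69.4 / 9 = 7.71 m^3/ha/year

7.71


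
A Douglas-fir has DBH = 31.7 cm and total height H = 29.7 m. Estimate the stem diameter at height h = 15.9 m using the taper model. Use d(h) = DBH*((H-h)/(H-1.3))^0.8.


Taper: d(h) = DBH * ((H - h) / (H - 1.3))^0.8
Numerator = H - h = 29.7 - 15.9 = 13.8 m
Denominator = H - 1.3 = 29.7 - 1.3 = 28.4 m
Ratio = 13.8 / 28.4 = 0.48592
d = 31.7 * 0.48592^0.8 = 17.8 cm

17.8


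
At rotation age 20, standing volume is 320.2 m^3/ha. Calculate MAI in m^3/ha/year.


Formula: MAI = Total Volume / Stand Age
MAI = 320.2 m^3/ha / 20 years
MAI = 16.01 m^3/ha/year

16.01


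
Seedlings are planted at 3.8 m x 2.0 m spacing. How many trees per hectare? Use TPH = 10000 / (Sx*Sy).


Formula: TPH = 10000 m^2/ha / (spacing_x * spacing_y)
Area per tree = 3.8 m * 2.0 m = 7.6 m^2
TPH = 10000 / 7.6 = 1316 trees/ha

1316


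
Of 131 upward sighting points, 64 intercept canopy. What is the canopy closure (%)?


Formula: Canopy closure = covered points / total points * 100
Closure = 64 / 131 * 100
Closure = 0.4885 * 100 = 48.9%

48.9


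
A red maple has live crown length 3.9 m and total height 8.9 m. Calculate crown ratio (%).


Formula: Crown Ratio = (Crown Length / Total Height) * 100
CR = (3.9 m / 8.9 m) * 100
CR = 0.4382 * 100 = 43.8%

43.8


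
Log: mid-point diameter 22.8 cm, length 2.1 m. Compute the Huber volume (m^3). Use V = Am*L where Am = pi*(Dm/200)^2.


Huber: V = Am * L,  Am = pi*(Dm/200)^2
Am = pi*(22.8/200)^2 = 0.040828 m^2
V = 0.040828*2.1 = 0.0857 m^3

0.0857


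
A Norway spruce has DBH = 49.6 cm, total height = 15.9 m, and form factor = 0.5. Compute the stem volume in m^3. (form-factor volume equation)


Formula: V = pi * (DBH/200)^2 * H * ff
Radius = DBH/200 = 49.6/200 = 0.248 m
Radius^2 = 0.248^2 = 0.061504 m^2
V = pi * 0.061504 * 15.9 * 0.5
V = 1.536 m^3

1.536


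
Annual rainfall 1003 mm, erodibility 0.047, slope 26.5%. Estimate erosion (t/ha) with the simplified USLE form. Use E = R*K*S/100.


Formula: E = R * K * S / 100  (simplified USLE)
R * K = 1003 * 0.047 = 47.141
E = 47.141 * 26.5 / 100 = 12.49 t/ha

12.49


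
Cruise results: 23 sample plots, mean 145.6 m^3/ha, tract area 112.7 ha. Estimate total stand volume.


Formula: Total Volume = Mean Volume per ha * Total Area
Total Volume = 145.6 m^3/ha * 112.7 ha
Total Volume = 16409 m^3

16409


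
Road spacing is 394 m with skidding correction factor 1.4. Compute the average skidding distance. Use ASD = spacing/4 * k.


Formula: ASD = (spacing / 4) * correction
Uncorrected distance = spacing / 4 = 394 / 4 = 98.5 m
ASD = 98.5 * 1.4 = 138 m

138


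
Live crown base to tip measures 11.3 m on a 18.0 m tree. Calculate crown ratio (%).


Formula: Crown Ratio = (Crown Length / Total Height) * 100
CR = (11.3 m / 18.0 m) * 100
CR = 0.6278 * 100 = 62.8%

62.8


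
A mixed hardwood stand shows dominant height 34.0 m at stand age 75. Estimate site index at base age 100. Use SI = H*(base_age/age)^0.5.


Formula: SI = H_dom * (base_age / age)^0.5
Age ratio = 100 / 75 = 1.33333
sqrt(age_ratio) = 1.1547
SI = 34.0 * 1.1547 = 39.3 m

39.3


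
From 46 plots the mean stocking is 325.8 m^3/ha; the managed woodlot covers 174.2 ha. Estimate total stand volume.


Formula: Total Volume = Mean Volume per ha * Total Area
Total Volume = 325.8 m^3/ha * 174.2 ha
Total Volume = 56754 m^3

56754


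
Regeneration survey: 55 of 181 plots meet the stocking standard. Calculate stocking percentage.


Formula: Stocking % = stocked plots / total plots * 100
Stocking = 55 / 181 * 100
Stocking = 0.3039 * 100 = 30.4%

30.4


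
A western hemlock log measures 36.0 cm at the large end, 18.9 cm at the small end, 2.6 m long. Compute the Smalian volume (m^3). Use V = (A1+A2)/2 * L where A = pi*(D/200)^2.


Smalian: V = (A1 + A2)/2 * L,  A = pi*(D/200)^2
A1 = pi*(36.0/200)^2 = 0.101788 m^2
A2 = pi*(18.9/200)^2 = 0.028055 m^2
V = (0.101788+0.028055)/2*2.6 = 0.1688 m^3

0.1688


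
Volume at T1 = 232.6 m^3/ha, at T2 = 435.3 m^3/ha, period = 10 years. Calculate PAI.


Formula: PAI = (V_T2 - V_T1) / (T2 - T1)
Volume increment = 435.3 - 232.6 = 202.7 m^3/ha
PAI = 202.7 / 10 = 20.27 m^3/ha/year

20.27


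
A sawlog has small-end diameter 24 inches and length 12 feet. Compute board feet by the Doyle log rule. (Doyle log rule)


Doyle: BF = (D - 4)^2 * L / 16
Adjusted diameter = 24 - 4 = 20 in
(D-4)^2 = 20^2 = 400
BF = 400 * 12 / 16 = 300 BF

300


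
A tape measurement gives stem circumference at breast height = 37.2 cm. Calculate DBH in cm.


Formula: DBH = C / pi
DBH = 37.2 / pi
pi = 3.14159...
DBH = 11.8 cm

11.8


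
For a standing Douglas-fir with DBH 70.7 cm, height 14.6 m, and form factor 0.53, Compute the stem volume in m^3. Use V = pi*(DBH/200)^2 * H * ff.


Formula: V = pi * (DBH/200)^2 * H * ff
Radius = DBH/200 = 70.7/200 = 0.3535 m
Radius^2 = 0.3535^2 = 0.12496225 m^2
V = pi * 0.12496225 * 14.6 * 0.53
V = 3.038 m^3

3.038


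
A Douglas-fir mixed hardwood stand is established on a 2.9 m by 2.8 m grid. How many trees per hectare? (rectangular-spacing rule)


Formula: TPH = 10000 m^2/ha / (spacing_x * spacing_y)
Area per tree = 2.9 m * 2.8 m = 8.12 m^2
TPH = 10000 / 8.12 = 1232 trees/ha

1232


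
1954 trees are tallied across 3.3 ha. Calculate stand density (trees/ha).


Formula: Stand Density = N_trees / Area_ha
Density = 1954 trees / 3.3 ha
Density = 592 trees/ha

592


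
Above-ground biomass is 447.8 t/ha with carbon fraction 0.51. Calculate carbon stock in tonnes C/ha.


Formula: Carbon Stock = Biomass * Carbon Fraction
C = 447.8 t/ha * 0.51
C = 228.4 t C/ha

228.4


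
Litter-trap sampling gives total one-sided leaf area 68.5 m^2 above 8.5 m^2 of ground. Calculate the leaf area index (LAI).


Formula: LAI = total leaf area / ground area  (dimensionless)
LAI = 68.5 m^2 / 8.5 m^2
LAI = 8.06

8.06


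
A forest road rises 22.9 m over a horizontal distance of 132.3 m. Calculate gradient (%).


Formula: Gradient = rise / run * 100
Gradient = 22.9 / 132.3 * 100 = 17.3%

17.3


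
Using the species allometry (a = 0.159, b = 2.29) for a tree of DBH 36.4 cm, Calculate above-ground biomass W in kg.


Formula: W = a * DBH^b  (allometric power law)
DBH^b = 36.4^2.29 = 3757.7006
W = 0.159 * 3757.7006 = 597.5 kg

597.5


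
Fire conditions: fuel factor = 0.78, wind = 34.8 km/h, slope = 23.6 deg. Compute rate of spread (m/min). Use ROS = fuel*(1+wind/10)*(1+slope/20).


Formula: ROS = fuel * (1 + wind/10) * (1 + slope/20)
Wind factor = 1 + 34.8/10 = 4.48
Slope factor = 1 + 23.6/20 = 2.18
ROS = 0.78 * 4.48 * 2.18 = 7.62 m/min

7.62


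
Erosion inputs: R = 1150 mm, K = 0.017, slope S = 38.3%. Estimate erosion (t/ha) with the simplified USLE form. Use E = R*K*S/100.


Formula: E = R * K * S / 100  (simplified USLE)
R * K = 1150 * 0.017 = 19.55
E = 19.55 * 38.3 / 100 = 7.49 t/ha

7.49


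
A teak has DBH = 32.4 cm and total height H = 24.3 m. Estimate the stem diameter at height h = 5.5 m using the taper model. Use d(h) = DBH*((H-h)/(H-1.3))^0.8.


Taper: d(h) = DBH * ((H - h) / (H - 1.3))^0.8
Numerator = H - h = 24.3 - 5.5 = 18.8 m
Denominator = H - 1.3 = 24.3 - 1.3 = 23.0 m
Ratio = 18.8 / 23.0 = 0.81739
d = 32.4 * 0.81739^0.8 = 27.6 cm

27.6


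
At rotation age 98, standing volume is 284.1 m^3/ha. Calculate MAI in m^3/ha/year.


Formula: MAI = Total Volume / Stand Age
MAI = 284.1 m^3/ha / 98 years
MAI = 2.9 m^3/ha/year

2.9


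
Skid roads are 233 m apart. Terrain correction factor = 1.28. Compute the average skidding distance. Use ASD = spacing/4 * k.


Formula: ASD = (spacing / 4) * correction
Uncorrected distance = spacing / 4 = 233 / 4 = 58.25 m
ASD = 58.25 * 1.28 = 75 m

75


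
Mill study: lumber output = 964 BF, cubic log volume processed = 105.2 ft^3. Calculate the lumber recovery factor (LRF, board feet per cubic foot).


Formula: LRF = Lumber Output (BF) / Log Input (ft^3)
LRF = 964 BF / 105.2 ft^3
LRF = 9.16 BF/ft^3

9.16


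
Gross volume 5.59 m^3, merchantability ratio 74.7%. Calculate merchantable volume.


Formula: MV = V_total * (merchantable_pct / 100)
Merchantable fraction = 74.7% / 100 = 0.747
MV = 5.59 m^3 * 0.747 = 4.176 m^3

4.176


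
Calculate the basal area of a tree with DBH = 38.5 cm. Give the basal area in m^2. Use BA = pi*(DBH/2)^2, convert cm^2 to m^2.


Formula: BA = pi * (DBH/2)^2 / 10000  (cm^2 to m^2)
Radius = DBH/2 = 38.5/2 = 19.25 cm
BA = pi * 19.25^2 / 10000
   = 1164.1564 cm^2 / 10000
   = 0.1164 m^2

0.1164


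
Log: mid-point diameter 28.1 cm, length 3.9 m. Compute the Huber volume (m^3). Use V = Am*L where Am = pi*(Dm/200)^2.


Huber: V = Am * L,  Am = pi*(Dm/200)^2
Am = pi*(28.1/200)^2 = 0.062016 m^2
V = 0.062016*3.9 = 0.2419 m^3

0.2419


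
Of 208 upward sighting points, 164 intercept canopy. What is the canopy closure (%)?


Formula: Canopy closure = covered points / total points * 100
Closure = 164 / 208 * 100
Closure = 0.7885 * 100 = 78.8%

78.8


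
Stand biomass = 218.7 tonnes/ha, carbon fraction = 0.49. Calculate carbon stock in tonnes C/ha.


Formula: Carbon Stock = Biomass * Carbon Fraction
C = 218.7 t/ha * 0.49
C = 107.2 t C/ha

107.2


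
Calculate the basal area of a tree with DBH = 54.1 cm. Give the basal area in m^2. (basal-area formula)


Formula: BA = pi * (DBH/2)^2 / 10000  (cm^2 to m^2)
Radius = DBH/2 = 54.1/2 = 27.05 cm
BA = pi * 27.05^2 / 10000
   = 2298.7112 cm^2 / 10000
   = 0.2299 m^2

0.2299


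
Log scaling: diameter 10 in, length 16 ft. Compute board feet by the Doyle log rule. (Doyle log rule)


Doyle: BF = (D - 4)^2 * L / 16
Adjusted diameter = 10 - 4 = 6 in
(D-4)^2 = 6^2 = 36
BF = 36 * 16 / 16 = 36 BF

36


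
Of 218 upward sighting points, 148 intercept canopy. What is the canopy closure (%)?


Formula: Canopy closure = covered points / total points * 100
Closure = 148 / 218 * 100
Closure = 0.6789 * 100 = 67.9%

67.9


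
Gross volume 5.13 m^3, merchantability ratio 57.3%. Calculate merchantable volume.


Formula: MV = V_total * (merchantable_pct / 100)
Merchantable fraction = 57.3% / 100 = 0.573
MV = 5.13 m^3 * 0.573 = 2.939 m^3

2.939


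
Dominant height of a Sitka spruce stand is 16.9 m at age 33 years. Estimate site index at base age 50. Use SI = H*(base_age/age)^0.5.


Formula: SI = H_dom * (base_age / age)^0.5
Age ratio = 50 / 33 = 1.51515
sqrt(age_ratio) = 1.23091
SI = 16.9 * 1.23091 = 20.8 m

20.8


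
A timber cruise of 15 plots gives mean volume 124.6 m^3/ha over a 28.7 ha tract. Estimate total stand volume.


Formula: Total Volume = Mean Volume per ha * Total Area
Total Volume = 124.6 m^3/ha * 28.7 ha
Total Volume = 3576 m^3

3576


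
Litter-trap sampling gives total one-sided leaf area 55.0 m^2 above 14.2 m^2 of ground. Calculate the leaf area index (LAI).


Formula: LAI = total leaf area / ground area  (dimensionless)
LAI = 55.0 m^2 / 14.2 m^2
LAI = 3.87

3.87


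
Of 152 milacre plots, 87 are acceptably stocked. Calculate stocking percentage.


Formula: Stocking % = stocked plots / total plots * 100
Stocking = 87 / 152 * 100
Stocking = 0.5724 * 100 = 57.2%

57.2


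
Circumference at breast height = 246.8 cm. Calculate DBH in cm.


Formula: DBH = C / pi
DBH = 246.8 / pi
pi = 3.14159...
DBH = 78.6 cm

78.6


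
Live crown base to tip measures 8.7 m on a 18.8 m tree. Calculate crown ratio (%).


Formula: Crown Ratio = (Crown Length / Total Height) * 100
CR = (8.7 m / 18.8 m) * 100
CR = 0.4628 * 100 = 46.3%

46.3


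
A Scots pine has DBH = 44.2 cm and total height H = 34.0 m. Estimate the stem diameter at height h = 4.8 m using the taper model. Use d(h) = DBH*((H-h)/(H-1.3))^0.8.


Taper: d(h) = DBH * ((H - h) / (H - 1.3))^0.8
Numerator = H - h = 34.0 - 4.8 = 29.2 m
Denominator = H - 1.3 = 34.0 - 1.3 = 32.7 m
Ratio = 29.2 / 32.7 = 0.89297
d = 44.2 * 0.89297^0.8 = 40.4 cm

40.4


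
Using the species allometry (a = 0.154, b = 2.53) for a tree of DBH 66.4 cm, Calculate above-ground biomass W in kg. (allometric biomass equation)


Formula: W = a * DBH^b  (allometric power law)
DBH^b = 66.4^2.53 = 40746.0244
W = 0.154 * 40746.0244 = 6274.9 kg

6274.9


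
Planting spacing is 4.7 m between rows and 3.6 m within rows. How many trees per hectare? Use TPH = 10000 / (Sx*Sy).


Formula: TPH = 10000 m^2/ha / (spacing_x * spacing_y)
Area per tree = 4.7 m * 3.6 m = 16.92 m^2
TPH = 10000 / 16.92 = 591 trees/ha

591


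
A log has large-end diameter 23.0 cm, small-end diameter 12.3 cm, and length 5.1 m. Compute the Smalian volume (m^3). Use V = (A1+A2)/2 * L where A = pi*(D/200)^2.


Smalian: V = (A1 + A2)/2 * L,  A = pi*(D/200)^2
A1 = pi*(23.0/200)^2 = 0.041548 m^2
A2 = pi*(12.3/200)^2 = 0.011882 m^2
V = (0.041548+0.011882)/2*5.1 = 0.1362 m^3

0.1362


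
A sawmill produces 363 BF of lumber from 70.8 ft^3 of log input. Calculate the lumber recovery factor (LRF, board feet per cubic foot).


Formula: LRF = Lumber Output (BF) / Log Input (ft^3)
LRF = 363 BF / 70.8 ft^3
LRF = 5.13 BF/ft^3

5.13


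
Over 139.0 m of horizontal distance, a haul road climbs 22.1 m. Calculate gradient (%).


Formula: Gradient = rise / run * 100
Gradient = 22.1 / 139.0 * 100 = 15.9%

15.9


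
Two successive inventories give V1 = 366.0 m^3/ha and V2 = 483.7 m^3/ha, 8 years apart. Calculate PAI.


Formula: PAI = (V_T2 - V_T1) / (T2 - T1)
Volume increment = 483.7 - 366.0 = 117.7 m^3/ha
PAI = 117.7 / 8 = 14.71 m^3/ha/year

14.71


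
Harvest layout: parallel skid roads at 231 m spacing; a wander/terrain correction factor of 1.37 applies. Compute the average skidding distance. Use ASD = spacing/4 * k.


Formula: ASD = (spacing / 4) * correction
Uncorrected distance = spacing / 4 = 231 / 4 = 57.75 m
ASD = 57.75 * 1.37 = 79 m

79


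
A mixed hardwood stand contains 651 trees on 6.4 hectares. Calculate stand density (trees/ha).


Formula: Stand Density = N_trees / Area_ha
Density = 651 trees / 6.4 ha
Density = 102 trees/ha

102


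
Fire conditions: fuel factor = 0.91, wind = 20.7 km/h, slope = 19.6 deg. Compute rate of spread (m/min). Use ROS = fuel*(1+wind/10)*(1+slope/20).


Formula: ROS = fuel * (1 + wind/10) * (1 + slope/20)
Wind factor = 1 + 20.7/10 = 3.07
Slope factor = 1 + 19.6/20 = 1.98
ROS = 0.91 * 3.07 * 1.98 = 5.53 m/min

5.53


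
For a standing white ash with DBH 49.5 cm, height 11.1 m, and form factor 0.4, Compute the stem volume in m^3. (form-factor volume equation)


Formula: V = pi * (DBH/200)^2 * H * ff
Radius = DBH/200 = 49.5/200 = 0.2475 m
Radius^2 = 0.2475^2 = 0.06125625 m^2
V = pi * 0.06125625 * 11.1 * 0.4
V = 0.854 m^3

0.854


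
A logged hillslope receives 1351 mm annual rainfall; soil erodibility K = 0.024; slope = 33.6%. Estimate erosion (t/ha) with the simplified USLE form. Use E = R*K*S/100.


Formula: E = R * K * S / 100  (simplified USLE)
R * K = 1351 * 0.024 = 32.424
E = 32.424 * 33.6 / 100 = 10.89 t/ha

10.89


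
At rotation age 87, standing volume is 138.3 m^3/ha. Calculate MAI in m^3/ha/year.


Formula: MAI = Total Volume / Stand Age
MAI = 138.3 m^3/ha / 87 years
MAI = 1.59 m^3/ha/year

1.59


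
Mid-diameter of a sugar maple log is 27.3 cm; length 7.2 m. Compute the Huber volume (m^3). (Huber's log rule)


Huber: V = Am * L,  Am = pi*(Dm/200)^2
Am = pi*(27.3/200)^2 = 0.058535 m^2
V = 0.058535*7.2 = 0.4215 m^3

0.4215


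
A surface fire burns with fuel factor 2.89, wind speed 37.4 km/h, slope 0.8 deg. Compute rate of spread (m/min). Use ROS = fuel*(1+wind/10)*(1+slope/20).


Formula: ROS = fuel * (1 + wind/10) * (1 + slope/20)
Wind factor = 1 + 37.4/10 = 4.74
Slope factor = 1 + 0.8/20 = 1.04
ROS = 2.89 * 4.74 * 1.04 = 14.25 m/min

14.25


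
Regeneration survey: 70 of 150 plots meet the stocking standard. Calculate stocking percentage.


Formula: Stocking % = stocked plots / total plots * 100
Stocking = 70 / 150 * 100
Stocking = 0.4667 * 100 = 46.7%

46.7


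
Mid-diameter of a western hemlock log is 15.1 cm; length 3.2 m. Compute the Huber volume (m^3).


Huber: V = Am * L,  Am = pi*(Dm/200)^2
Am = pi*(15.1/200)^2 = 0.017908 m^2
V = 0.017908*3.2 = 0.0573 m^3

0.0573


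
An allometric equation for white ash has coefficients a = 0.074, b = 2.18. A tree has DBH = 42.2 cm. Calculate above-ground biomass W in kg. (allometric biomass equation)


Formula: W = a * DBH^b  (allometric power law)
DBH^b = 42.2^2.18 = 3492.8597
W = 0.074 * 3492.8597 = 258.5 kg

258.5


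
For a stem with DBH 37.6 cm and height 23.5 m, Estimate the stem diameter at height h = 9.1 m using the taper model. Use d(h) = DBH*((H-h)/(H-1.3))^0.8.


Taper: d(h) = DBH * ((H - h) / (H - 1.3))^0.8
Numerator = H - h = 23.5 - 9.1 = 14.4 m
Denominator = H - 1.3 = 23.5 - 1.3 = 22.2 m
Ratio = 14.4 / 22.2 = 0.64865
d = 37.6 * 0.64865^0.8 = 26.6 cm

26.6


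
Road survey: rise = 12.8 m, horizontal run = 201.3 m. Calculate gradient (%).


Formula: Gradient = rise / run * 100
Gradient = 12.8 / 201.3 * 100 = 6.4%

6.4


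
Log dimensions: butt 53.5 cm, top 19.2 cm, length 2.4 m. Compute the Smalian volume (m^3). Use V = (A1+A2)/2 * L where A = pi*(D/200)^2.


Smalian: V = (A1 + A2)/2 * L,  A = pi*(D/200)^2
A1 = pi*(53.5/200)^2 = 0.224801 m^2
A2 = pi*(19.2/200)^2 = 0.028953 m^2
V = (0.224801+0.028953)/2*2.4 = 0.3045 m^3

0.3045


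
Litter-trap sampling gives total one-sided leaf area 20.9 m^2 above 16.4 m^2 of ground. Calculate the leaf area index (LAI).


Formula: LAI = total leaf area / ground area  (dimensionless)
LAI = 20.9 m^2 / 16.4 m^2
LAI = 1.27

1.27


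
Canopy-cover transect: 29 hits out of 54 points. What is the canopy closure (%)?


Formula: Canopy closure = covered points / total points * 100
Closure = 29 / 54 * 100
Closure = 0.537 * 100 = 53.7%

53.7


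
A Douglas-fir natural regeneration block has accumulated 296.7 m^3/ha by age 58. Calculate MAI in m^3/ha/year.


Formula: MAI = Total Volume / Stand Age
MAI = 296.7 m^3/ha / 58 years
MAI = 5.12 m^3/ha/year

5.12


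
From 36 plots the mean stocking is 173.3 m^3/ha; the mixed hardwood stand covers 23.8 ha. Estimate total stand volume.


Formula: Total Volume = Mean Volume per ha * Total Area
Total Volume = 173.3 m^3/ha * 23.8 ha
Total Volume = 4125 m^3

4125


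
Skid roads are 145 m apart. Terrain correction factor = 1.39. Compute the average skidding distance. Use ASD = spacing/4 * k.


Formula: ASD = (spacing / 4) * correction
Uncorrected distance = spacing / 4 = 145 / 4 = 36.25 m
ASD = 36.25 * 1.39 = 50 m

50


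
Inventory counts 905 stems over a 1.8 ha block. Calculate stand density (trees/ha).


Formula: Stand Density = N_trees / Area_ha
Density = 905 trees / 1.8 ha
Density = 503 trees/ha

503


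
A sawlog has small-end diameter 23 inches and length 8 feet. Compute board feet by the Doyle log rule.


Doyle: BF = (D - 4)^2 * L / 16
Adjusted diameter = 23 - 4 = 19 in
(D-4)^2 = 19^2 = 361
BF = 361 * 8 / 16 = 181 BF

181


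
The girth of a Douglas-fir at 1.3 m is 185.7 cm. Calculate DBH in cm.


Formula: DBH = C / pi
DBH = 185.7 / pi
pi = 3.14159...
DBH = 59.1 cm

59.1


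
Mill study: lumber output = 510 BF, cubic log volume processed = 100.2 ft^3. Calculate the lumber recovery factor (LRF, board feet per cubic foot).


Formula: LRF = Lumber Output (BF) / Log Input (ft^3)
LRF = 510 BF / 100.2 ft^3
LRF = 5.09 BF/ft^3

5.09


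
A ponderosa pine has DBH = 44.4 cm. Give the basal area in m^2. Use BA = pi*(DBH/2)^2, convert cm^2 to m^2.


Formula: BA = pi * (DBH/2)^2 / 10000  (cm^2 to m^2)
Radius = DBH/2 = 44.4/2 = 22.2 cm
BA = pi * 22.2^2 / 10000
   = 1548.3025 cm^2 / 10000
   = 0.1548 m^2

0.1548


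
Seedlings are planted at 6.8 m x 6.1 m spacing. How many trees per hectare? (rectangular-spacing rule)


Formula: TPH = 10000 m^2/ha / (spacing_x * spacing_y)
Area per tree = 6.8 m * 6.1 m = 41.48 m^2
TPH = 10000 / 41.48 = 241 trees/ha

241


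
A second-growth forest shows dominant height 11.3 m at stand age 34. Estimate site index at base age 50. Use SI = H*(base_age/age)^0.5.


Formula: SI = H_dom * (base_age / age)^0.5
Age ratio = 50 / 34 = 1.47059
sqrt(age_ratio) = 1.21268
SI = 11.3 * 1.21268 = 13.7 m

13.7


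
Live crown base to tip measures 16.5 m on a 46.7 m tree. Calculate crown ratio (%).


Formula: Crown Ratio = (Crown Length / Total Height) * 100
CR = (16.5 m / 46.7 m) * 100
CR = 0.3533 * 100 = 35.3%

35.3


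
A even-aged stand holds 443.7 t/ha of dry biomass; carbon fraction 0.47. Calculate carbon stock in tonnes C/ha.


Formula: Carbon Stock = Biomass * Carbon Fraction
C = 443.7 t/ha * 0.47
C = 208.5 t C/ha

208.5


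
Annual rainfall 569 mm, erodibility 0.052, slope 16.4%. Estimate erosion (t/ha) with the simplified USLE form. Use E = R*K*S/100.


Formula: E = R * K * S / 100  (simplified USLE)
R * K = 569 * 0.052 = 29.588
E = 29.588 * 16.4 / 100 = 4.85 t/ha

4.85


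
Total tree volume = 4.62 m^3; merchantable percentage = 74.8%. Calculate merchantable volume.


Formula: MV = V_total * (merchantable_pct / 100)
Merchantable fraction = 74.8% / 100 = 0.748
MV = 4.62 m^3 * 0.748 = 3.456 m^3

3.456


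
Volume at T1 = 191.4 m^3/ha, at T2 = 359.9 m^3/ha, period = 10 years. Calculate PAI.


Formula: PAI = (V_T2 - V_T1) / (T2 - T1)
Volume increment = 359.9 - 191.4 = 168.5 m^3/ha
PAI = 168.5 / 10 = 16.85 m^3/ha/year

16.85


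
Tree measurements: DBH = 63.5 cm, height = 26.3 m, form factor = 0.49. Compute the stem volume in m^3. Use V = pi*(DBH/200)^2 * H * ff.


Formula: V = pi * (DBH/200)^2 * H * ff
Radius = DBH/200 = 63.5/200 = 0.3175 m
Radius^2 = 0.3175^2 = 0.10080625 m^2
V = pi * 0.10080625 * 26.3 * 0.49
V = 4.081 m^3

4.081


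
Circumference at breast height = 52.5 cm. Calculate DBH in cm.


Formula: DBH = C / pi
DBH = 52.5 / pi
pi = 3.14159...
DBH = 16.7 cm

16.7


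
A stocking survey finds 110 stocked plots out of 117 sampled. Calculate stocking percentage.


Formula: Stocking % = stocked plots / total plots * 100
Stocking = 110 / 117 * 100
Stocking = 0.9402 * 100 = 94.0%

94.0


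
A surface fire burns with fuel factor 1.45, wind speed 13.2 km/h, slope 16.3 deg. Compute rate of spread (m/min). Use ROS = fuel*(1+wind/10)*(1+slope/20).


Formula: ROS = fuel * (1 + wind/10) * (1 + slope/20)
Wind factor = 1 + 13.2/10 = 2.32
Slope factor = 1 + 16.3/20 = 1.815
ROS = 1.45 * 2.32 * 1.815 = 6.11 m/min

6.11


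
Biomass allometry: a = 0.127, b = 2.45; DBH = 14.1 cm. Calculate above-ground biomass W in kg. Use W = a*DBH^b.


Formula: W = a * DBH^b  (allometric power law)
DBH^b = 14.1^2.45 = 654.0137
W = 0.127 * 654.0137 = 83.1 kg

83.1


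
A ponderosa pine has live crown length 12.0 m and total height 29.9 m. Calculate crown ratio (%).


Formula: Crown Ratio = (Crown Length / Total Height) * 100
CR = (12.0 m / 29.9 m) * 100
CR = 0.4013 * 100 = 40.1%

40.1


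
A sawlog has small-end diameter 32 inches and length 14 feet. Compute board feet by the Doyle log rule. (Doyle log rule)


Doyle: BF = (D - 4)^2 * L / 16
Adjusted diameter = 32 - 4 = 28 in
(D-4)^2 = 28^2 = 784
BF = 784 * 14 / 16 = 686 BF

686


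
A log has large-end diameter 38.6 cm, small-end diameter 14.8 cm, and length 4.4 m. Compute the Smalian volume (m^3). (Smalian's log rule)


Smalian: V = (A1 + A2)/2 * L,  A = pi*(D/200)^2
A1 = pi*(38.6/200)^2 = 0.117021 m^2
A2 = pi*(14.8/200)^2 = 0.017203 m^2
V = (0.117021+0.017203)/2*4.4 = 0.2953 m^3

0.2953


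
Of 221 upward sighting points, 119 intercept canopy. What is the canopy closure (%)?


Formula: Canopy closure = covered points / total points * 100
Closure = 119 / 221 * 100
Closure = 0.5385 * 100 = 53.8%

53.8


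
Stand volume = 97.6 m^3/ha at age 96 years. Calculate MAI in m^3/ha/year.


Formula: MAI = Total Volume / Stand Age
MAI = 97.6 m^3/ha / 96 years
MAI = 1.02 m^3/ha/year

1.02


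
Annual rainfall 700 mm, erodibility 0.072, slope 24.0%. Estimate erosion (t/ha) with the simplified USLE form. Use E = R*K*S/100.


Formula: E = R * K * S / 100  (simplified USLE)
R * K = 700 * 0.072 = 50.4
E = 50.4 * 24.0 / 100 = 12.1 t/ha

12.1


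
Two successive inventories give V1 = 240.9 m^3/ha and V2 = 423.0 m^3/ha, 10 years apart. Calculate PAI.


Formula: PAI = (V_T2 - V_T1) / (T2 - T1)
Volume increment = 423.0 - 240.9 = 182.1 m^3/ha
PAI = 182.1 / 10 = 18.21 m^3/ha/year

18.21


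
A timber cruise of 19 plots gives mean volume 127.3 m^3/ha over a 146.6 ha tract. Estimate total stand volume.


Formula: Total Volume = Mean Volume per ha * Total Area
Total Volume = 127.3 m^3/ha * 146.6 ha
Total Volume = 18662 m^3

18662


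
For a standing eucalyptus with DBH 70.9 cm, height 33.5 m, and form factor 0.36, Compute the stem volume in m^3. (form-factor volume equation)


Formula: V = pi * (DBH/200)^2 * H * ff
Radius = DBH/200 = 70.9/200 = 0.3545 m
Radius^2 = 0.3545^2 = 0.12567025 m^2
V = pi * 0.12567025 * 33.5 * 0.36
V = 4.761 m^3

4.761


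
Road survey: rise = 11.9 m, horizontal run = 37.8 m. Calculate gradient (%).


Formula: Gradient = rise / run * 100
Gradient = 11.9 / 37.8 * 100 = 31.5%

31.5


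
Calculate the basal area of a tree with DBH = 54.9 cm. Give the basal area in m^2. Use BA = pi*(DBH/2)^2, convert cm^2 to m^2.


Formula: BA = pi * (DBH/2)^2 / 10000  (cm^2 to m^2)
Radius = DBH/2 = 54.9/2 = 27.45 cm
BA = pi * 27.45^2 / 10000
   = 2367.1979 cm^2 / 10000
   = 0.2367 m^2

0.2367


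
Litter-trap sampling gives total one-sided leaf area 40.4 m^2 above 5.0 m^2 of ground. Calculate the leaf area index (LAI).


Formula: LAI = total leaf area / ground area  (dimensionless)
LAI = 40.4 m^2 / 5.0 m^2
LAI = 8.08

8.08


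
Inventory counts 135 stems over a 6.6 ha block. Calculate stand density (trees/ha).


Formula: Stand Density = N_trees / Area_ha
Density = 135 trees / 6.6 ha
Density = 20 trees/ha

20


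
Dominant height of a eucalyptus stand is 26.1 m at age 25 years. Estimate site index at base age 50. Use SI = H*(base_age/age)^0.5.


Formula: SI = H_dom * (base_age / age)^0.5
Age ratio = 50 / 25 = 2.0
sqrt(age_ratio) = 1.41421
SI = 26.1 * 1.41421 = 36.9 m

36.9


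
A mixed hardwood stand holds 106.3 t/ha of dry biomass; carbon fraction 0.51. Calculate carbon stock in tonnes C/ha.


Formula: Carbon Stock = Biomass * Carbon Fraction
C = 106.3 t/ha * 0.51
C = 54.2 t C/ha

54.2


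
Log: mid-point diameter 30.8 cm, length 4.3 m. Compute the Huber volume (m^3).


Huber: V = Am * L,  Am = pi*(Dm/200)^2
Am = pi*(30.8/200)^2 = 0.074506 m^2
V = 0.074506*4.3 = 0.3204 m^3

0.3204


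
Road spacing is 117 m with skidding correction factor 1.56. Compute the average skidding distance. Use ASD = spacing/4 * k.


Formula: ASD = (spacing / 4) * correction
Uncorrected distance = spacing / 4 = 117 / 4 = 29.25 m
ASD = 29.25 * 1.56 = 46 m

46


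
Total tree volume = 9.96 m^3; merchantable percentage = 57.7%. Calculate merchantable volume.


Formula: MV = V_total * (merchantable_pct / 100)
Merchantable fraction = 57.7% / 100 = 0.577
MV = 9.96 m^3 * 0.577 = 5.747 m^3

5.747


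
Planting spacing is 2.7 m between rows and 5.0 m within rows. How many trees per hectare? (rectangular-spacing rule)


Formula: TPH = 10000 m^2/ha / (spacing_x * spacing_y)
Area per tree = 2.7 m * 5.0 m = 13.5 m^2
TPH = 10000 / 13.5 = 741 trees/ha

741


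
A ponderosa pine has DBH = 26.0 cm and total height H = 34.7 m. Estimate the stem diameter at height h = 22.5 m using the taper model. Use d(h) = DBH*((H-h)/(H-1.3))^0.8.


Taper: d(h) = DBH * ((H - h) / (H - 1.3))^0.8
Numerator = H - h = 34.7 - 22.5 = 12.2 m
Denominator = H - 1.3 = 34.7 - 1.3 = 33.4 m
Ratio = 12.2 / 33.4 = 0.36527
d = 26.0 * 0.36527^0.8 = 11.6 cm

11.6


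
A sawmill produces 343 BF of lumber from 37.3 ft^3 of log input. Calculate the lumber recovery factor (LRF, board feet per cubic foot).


Formula: LRF = Lumber Output (BF) / Log Input (ft^3)
LRF = 343 BF / 37.3 ft^3
LRF = 9.2 BF/ft^3

9.2


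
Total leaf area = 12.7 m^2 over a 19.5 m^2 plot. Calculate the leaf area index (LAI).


Formula: LAI = total leaf area / ground area  (dimensionless)
LAI = 12.7 m^2 / 19.5 m^2
LAI = 0.65

0.65


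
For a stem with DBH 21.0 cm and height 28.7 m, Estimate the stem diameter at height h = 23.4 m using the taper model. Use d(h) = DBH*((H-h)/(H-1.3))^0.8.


Taper: d(h) = DBH * ((H - h) / (H - 1.3))^0.8
Numerator = H - h = 28.7 - 23.4 = 5.3 m
Denominator = H - 1.3 = 28.7 - 1.3 = 27.4 m
Ratio = 5.3 / 27.4 = 0.19343
d = 21.0 * 0.19343^0.8 = 5.6 cm

5.6


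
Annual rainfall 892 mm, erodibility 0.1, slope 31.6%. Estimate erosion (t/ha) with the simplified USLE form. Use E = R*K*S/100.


Formula: E = R * K * S / 100  (simplified USLE)
R * K = 892 * 0.1 = 89.2
E = 89.2 * 31.6 / 100 = 28.19 t/ha

28.19


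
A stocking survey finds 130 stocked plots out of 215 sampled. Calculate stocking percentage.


Formula: Stocking % = stocked plots / total plots * 100
Stocking = 130 / 215 * 100
Stocking = 0.6047 * 100 = 60.5%

60.5


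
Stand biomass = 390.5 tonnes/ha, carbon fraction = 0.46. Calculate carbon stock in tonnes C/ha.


Formula: Carbon Stock = Biomass * Carbon Fraction
C = 390.5 t/ha * 0.46
C = 179.6 t C/ha

179.6


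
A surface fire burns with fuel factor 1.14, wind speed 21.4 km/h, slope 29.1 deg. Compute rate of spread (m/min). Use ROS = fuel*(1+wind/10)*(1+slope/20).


Formula: ROS = fuel * (1 + wind/10) * (1 + slope/20)
Wind factor = 1 + 21.4/10 = 3.14
Slope factor = 1 + 29.1/20 = 2.455
ROS = 1.14 * 3.14 * 2.455 = 8.79 m/min

8.79


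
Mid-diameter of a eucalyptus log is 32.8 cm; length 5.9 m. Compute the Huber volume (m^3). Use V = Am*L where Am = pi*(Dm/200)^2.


Huber: V = Am * L,  Am = pi*(Dm/200)^2
Am = pi*(32.8/200)^2 = 0.084496 m^2
V = 0.084496*5.9 = 0.4985 m^3

0.4985


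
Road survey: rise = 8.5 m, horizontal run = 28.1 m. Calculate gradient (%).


Formula: Gradient = rise / run * 100
Gradient = 8.5 / 28.1 * 100 = 30.2%

30.2


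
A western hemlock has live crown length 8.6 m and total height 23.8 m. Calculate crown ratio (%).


Formula: Crown Ratio = (Crown Length / Total Height) * 100
CR = (8.6 m / 23.8 m) * 100
CR = 0.3613 * 100 = 36.1%

36.1


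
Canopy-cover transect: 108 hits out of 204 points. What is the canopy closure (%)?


Formula: Canopy closure = covered points / total points * 100
Closure = 108 / 204 * 100
Closure = 0.5294 * 100 = 52.9%

52.9


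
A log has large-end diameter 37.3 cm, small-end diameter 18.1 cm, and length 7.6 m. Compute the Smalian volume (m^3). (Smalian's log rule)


Smalian: V = (A1 + A2)/2 * L,  A = pi*(D/200)^2
A1 = pi*(37.3/200)^2 = 0.109272 m^2
A2 = pi*(18.1/200)^2 = 0.02573 m^2
V = (0.109272+0.02573)/2*7.6 = 0.513 m^3

0.513


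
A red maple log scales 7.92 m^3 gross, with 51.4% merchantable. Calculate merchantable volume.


Formula: MV = V_total * (merchantable_pct / 100)
Merchantable fraction = 51.4% / 100 = 0.514
MV = 7.92 m^3 * 0.514 = 4.071 m^3

4.071


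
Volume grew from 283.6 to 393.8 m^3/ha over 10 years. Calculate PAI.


Formula: PAI = (V_T2 - V_T1) / (T2 - T1)
Volume increment = 393.8 - 283.6 = 110.2 m^3/ha
PAI = 110.2 / 10 = 11.02 m^3/ha/year

11.02


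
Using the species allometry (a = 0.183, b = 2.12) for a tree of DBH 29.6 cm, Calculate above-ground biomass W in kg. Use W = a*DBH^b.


Formula: W = a * DBH^b  (allometric power law)
DBH^b = 29.6^2.12 = 1315.6441
W = 0.183 * 1315.6441 = 240.8 kg

240.8


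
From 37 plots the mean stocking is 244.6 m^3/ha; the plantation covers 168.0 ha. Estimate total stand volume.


Formula: Total Volume = Mean Volume per ha * Total Area
Total Volume = 244.6 m^3/ha * 168.0 ha
Total Volume = 41093 m^3

41093


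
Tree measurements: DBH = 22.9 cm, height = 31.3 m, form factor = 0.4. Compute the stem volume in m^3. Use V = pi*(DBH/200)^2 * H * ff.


Formula: V = pi * (DBH/200)^2 * H * ff
Radius = DBH/200 = 22.9/200 = 0.1145 m
Radius^2 = 0.1145^2 = 0.01311025 m^2
V = pi * 0.01311025 * 31.3 * 0.4
V = 0.516 m^3

0.516


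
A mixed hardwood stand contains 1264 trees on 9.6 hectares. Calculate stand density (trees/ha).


Formula: Stand Density = N_trees / Area_ha
Density = 1264 trees / 9.6 ha
Density = 132 trees/ha

132


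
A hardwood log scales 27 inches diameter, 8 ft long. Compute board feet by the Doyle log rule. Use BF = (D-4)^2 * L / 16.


Doyle: BF = (D - 4)^2 * L / 16
Adjusted diameter = 27 - 4 = 23 in
(D-4)^2 = 23^2 = 529
BF = 529 * 8 / 16 = 265 BF

265


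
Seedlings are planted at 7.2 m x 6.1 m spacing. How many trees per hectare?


Formula: TPH = 10000 m^2/ha / (spacing_x * spacing_y)
Area per tree = 7.2 m * 6.1 m = 43.92 m^2
TPH = 10000 / 43.92 = 228 trees/ha

228


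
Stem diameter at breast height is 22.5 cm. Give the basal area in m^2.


Formula: BA = pi * (DBH/2)^2 / 10000  (cm^2 to m^2)
Radius = DBH/2 = 22.5/2 = 11.25 cm
BA = pi * 11.25^2 / 10000
   = 397.6078 cm^2 / 10000
   = 0.0398 m^2

0.0398


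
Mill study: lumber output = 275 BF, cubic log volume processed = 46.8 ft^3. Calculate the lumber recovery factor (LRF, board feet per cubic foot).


Formula: LRF = Lumber Output (BF) / Log Input (ft^3)
LRF = 275 BF / 46.8 ft^3
LRF = 5.88 BF/ft^3

5.88


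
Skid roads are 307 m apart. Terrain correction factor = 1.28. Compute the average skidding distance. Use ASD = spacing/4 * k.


Formula: ASD = (spacing / 4) * correction
Uncorrected distance = spacing / 4 = 307 / 4 = 76.75 m
ASD = 76.75 * 1.28 = 98 m

98


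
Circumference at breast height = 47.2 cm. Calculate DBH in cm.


Formula: DBH = C / pi
DBH = 47.2 / pi
pi = 3.14159...
DBH = 15.0 cm

15.0


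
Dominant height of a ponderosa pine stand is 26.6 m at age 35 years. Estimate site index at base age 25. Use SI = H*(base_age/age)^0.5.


Formula: SI = H_dom * (base_age / age)^0.5
Age ratio = 25 / 35 = 0.71429
sqrt(age_ratio) = 0.84515
SI = 26.6 * 0.84515 = 22.5 m

22.5


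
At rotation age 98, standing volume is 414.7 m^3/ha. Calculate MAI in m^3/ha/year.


Formula: MAI = Total Volume / Stand Age
MAI = 414.7 m^3/ha / 98 years
MAI = 4.23 m^3/ha/year

4.23


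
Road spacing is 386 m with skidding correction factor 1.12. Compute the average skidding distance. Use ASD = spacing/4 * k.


Formula: ASD = (spacing / 4) * correction
Uncorrected distance = spacing / 4 = 386 / 4 = 96.5 m
ASD = 96.5 * 1.12 = 108 m

108


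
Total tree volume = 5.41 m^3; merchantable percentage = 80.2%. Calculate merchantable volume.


Formula: MV = V_total * (merchantable_pct / 100)
Merchantable fraction = 80.2% / 100 = 0.802
MV = 5.41 m^3 * 0.802 = 4.339 m^3

4.339


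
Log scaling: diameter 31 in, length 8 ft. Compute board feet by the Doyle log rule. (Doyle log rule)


Doyle: BF = (D - 4)^2 * L / 16
Adjusted diameter = 31 - 4 = 27 in
(D-4)^2 = 27^2 = 729
BF = 729 * 8 / 16 = 365 BF

365


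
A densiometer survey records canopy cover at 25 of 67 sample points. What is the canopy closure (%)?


Formula: Canopy closure = covered points / total points * 100
Closure = 25 / 67 * 100
Closure = 0.3731 * 100 = 37.3%

37.3


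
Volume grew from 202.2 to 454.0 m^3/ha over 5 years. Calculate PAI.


Formula: PAI = (V_T2 - V_T1) / (T2 - T1)
Volume increment = 454.0 - 202.2 = 251.8 m^3/ha
PAI = 251.8 / 5 = 50.36 m^3/ha/year

50.36


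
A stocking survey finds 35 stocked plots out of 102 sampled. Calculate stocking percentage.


Formula: Stocking % = stocked plots / total plots * 100
Stocking = 35 / 102 * 100
Stocking = 0.3431 * 100 = 34.3%

34.3


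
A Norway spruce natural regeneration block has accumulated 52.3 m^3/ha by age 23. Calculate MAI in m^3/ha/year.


Formula: MAI = Total Volume / Stand Age
MAI = 52.3 m^3/ha / 23 years
MAI = 2.27 m^3/ha/year

2.27


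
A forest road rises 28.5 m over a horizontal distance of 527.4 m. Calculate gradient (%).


Formula: Gradient = rise / run * 100
Gradient = 28.5 / 527.4 * 100 = 5.4%

5.4


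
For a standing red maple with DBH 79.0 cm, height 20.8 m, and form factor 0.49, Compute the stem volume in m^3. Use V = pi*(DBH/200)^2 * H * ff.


Formula: V = pi * (DBH/200)^2 * H * ff
Radius = DBH/200 = 79.0/200 = 0.395 m
Radius^2 = 0.395^2 = 0.156025 m^2
V = pi * 0.156025 * 20.8 * 0.49
V = 4.996 m^3

4.996


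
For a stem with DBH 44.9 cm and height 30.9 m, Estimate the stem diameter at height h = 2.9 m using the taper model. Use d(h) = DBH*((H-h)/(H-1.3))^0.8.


Taper: d(h) = DBH * ((H - h) / (H - 1.3))^0.8
Numerator = H - h = 30.9 - 2.9 = 28.0 m
Denominator = H - 1.3 = 30.9 - 1.3 = 29.6 m
Ratio = 28.0 / 29.6 = 0.94595
d = 44.9 * 0.94595^0.8 = 42.9 cm

42.9
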